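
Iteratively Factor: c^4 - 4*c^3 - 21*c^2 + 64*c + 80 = (c - 4)*(c^3 - 21*c - 20) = (c - 4)*(c + 1)*(c^2 - c - 20) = (c - 4)*(c + 1)*(c + 4)*(c - 5)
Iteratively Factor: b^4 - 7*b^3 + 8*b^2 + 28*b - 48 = (b - 4)*(b^3 - 3*b^2 - 4*b + 12) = (b - 4)*(b - 2)*(b^2 - b - 6) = (b - 4)*(b - 2)*(b + 2)*(b - 3)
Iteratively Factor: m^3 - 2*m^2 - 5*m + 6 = (m - 1)*(m^2 - m - 6) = (m - 3)*(m - 1)*(m + 2)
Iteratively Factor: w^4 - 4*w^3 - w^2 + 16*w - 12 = (w - 1)*(w^3 - 3*w^2 - 4*w + 12) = (w - 1)*(w + 2)*(w^2 - 5*w + 6) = (w - 2)*(w - 1)*(w + 2)*(w - 3)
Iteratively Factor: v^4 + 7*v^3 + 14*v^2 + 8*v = (v + 1)*(v^3 + 6*v^2 + 8*v) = (v + 1)*(v + 4)*(v^2 + 2*v) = v*(v + 1)*(v + 4)*(v + 2)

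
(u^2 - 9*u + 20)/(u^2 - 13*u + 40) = (u - 4)/(u - 8)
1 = 1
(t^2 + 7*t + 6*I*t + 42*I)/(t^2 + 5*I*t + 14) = (t^2 + t*(7 + 6*I) + 42*I)/(t^2 + 5*I*t + 14)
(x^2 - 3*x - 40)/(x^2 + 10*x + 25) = (x - 8)/(x + 5)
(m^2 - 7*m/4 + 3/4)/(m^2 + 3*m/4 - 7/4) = (4*m - 3)/(4*m + 7)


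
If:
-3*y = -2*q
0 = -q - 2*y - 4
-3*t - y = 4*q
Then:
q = -12/7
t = 8/3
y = -8/7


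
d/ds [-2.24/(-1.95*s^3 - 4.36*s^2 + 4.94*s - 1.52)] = (-13.104*s^2 - 19.5328*s + 11.0656)/(1.95*s^3 + 4.36*s^2 - 4.94*s + 1.52)^2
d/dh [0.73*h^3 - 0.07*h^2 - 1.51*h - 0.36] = 2.19*h^2 - 0.14*h - 1.51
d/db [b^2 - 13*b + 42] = 2*b - 13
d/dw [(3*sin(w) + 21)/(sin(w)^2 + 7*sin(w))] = -3*cos(w)/sin(w)^2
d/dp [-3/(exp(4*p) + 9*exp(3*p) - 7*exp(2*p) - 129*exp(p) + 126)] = (12*exp(3*p) + 81*exp(2*p) - 42*exp(p) - 387)*exp(p)/(exp(4*p) + 9*exp(3*p) - 7*exp(2*p) - 129*exp(p) + 126)^2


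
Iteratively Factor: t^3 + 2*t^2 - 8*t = (t - 2)*(t^2 + 4*t) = t*(t - 2)*(t + 4)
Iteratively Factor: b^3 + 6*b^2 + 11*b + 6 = (b + 2)*(b^2 + 4*b + 3) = (b + 2)*(b + 3)*(b + 1)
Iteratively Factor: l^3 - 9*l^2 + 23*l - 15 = (l - 5)*(l^2 - 4*l + 3) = (l - 5)*(l - 3)*(l - 1)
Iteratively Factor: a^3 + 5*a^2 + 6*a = (a + 3)*(a^2 + 2*a) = a*(a + 3)*(a + 2)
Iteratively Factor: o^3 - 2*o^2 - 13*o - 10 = (o + 1)*(o^2 - 3*o - 10) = (o + 1)*(o + 2)*(o - 5)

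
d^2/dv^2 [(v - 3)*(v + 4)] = 2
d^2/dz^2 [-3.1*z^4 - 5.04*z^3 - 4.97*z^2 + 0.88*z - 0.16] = -37.2*z^2 - 30.24*z - 9.94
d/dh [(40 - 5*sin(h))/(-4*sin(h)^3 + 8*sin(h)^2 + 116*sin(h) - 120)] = 5*(-sin(h)^3 + 13*sin(h)^2 - 16*sin(h) - 101)*cos(h)/(2*(sin(h)^3 - 2*sin(h)^2 - 29*sin(h) + 30)^2)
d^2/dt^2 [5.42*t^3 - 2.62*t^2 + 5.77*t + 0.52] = 32.52*t - 5.24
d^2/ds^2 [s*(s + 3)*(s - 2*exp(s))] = -2*s^2*exp(s) - 14*s*exp(s) + 6*s - 16*exp(s) + 6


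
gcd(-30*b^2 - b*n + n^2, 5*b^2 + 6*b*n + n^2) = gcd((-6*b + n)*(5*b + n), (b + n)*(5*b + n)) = 5*b + n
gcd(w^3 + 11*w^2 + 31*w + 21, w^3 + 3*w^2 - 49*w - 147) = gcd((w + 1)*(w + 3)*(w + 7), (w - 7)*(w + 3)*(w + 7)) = w^2 + 10*w + 21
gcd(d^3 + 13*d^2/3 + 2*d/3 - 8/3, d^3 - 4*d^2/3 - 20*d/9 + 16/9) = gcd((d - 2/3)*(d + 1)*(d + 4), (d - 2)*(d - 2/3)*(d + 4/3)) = d - 2/3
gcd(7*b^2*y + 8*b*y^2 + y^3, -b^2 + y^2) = b + y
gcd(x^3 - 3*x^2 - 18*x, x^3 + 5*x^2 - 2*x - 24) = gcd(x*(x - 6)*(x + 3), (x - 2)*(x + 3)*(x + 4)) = x + 3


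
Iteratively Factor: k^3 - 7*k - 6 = (k - 3)*(k^2 + 3*k + 2) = (k - 3)*(k + 2)*(k + 1)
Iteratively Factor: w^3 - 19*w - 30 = (w + 2)*(w^2 - 2*w - 15) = (w + 2)*(w + 3)*(w - 5)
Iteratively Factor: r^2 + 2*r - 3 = (r - 1)*(r + 3)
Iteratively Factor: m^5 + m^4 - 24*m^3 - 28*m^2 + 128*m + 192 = (m + 4)*(m^4 - 3*m^3 - 12*m^2 + 20*m + 48) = (m - 3)*(m + 4)*(m^3 - 12*m - 16) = (m - 3)*(m + 2)*(m + 4)*(m^2 - 2*m - 8) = (m - 4)*(m - 3)*(m + 2)*(m + 4)*(m + 2)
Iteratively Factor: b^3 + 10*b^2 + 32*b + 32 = (b + 4)*(b^2 + 6*b + 8) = (b + 4)^2*(b + 2)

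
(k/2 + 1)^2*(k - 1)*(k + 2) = k^4/4 + 5*k^3/4 + 3*k^2/2 - k - 2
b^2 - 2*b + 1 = (b - 1)^2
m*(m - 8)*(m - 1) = m^3 - 9*m^2 + 8*m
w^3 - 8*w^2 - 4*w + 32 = (w - 8)*(w - 2)*(w + 2)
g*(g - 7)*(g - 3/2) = g^3 - 17*g^2/2 + 21*g/2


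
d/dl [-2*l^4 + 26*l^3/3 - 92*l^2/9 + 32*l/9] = -8*l^3 + 26*l^2 - 184*l/9 + 32/9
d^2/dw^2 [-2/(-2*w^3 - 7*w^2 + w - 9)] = 4*(-(6*w + 7)*(2*w^3 + 7*w^2 - w + 9) + (6*w^2 + 14*w - 1)^2)/(2*w^3 + 7*w^2 - w + 9)^3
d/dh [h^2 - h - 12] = 2*h - 1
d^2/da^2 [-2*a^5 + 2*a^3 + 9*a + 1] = -40*a^3 + 12*a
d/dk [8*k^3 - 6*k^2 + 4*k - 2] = 24*k^2 - 12*k + 4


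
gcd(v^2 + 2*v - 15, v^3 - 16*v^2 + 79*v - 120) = v - 3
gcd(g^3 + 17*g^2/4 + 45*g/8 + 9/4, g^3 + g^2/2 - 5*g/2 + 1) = g + 2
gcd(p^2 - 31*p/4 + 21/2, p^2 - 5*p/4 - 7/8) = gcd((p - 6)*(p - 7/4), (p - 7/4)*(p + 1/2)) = p - 7/4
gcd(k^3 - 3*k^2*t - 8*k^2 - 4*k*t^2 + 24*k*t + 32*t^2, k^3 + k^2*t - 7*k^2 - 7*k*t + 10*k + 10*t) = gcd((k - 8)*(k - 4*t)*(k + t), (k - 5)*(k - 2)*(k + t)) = k + t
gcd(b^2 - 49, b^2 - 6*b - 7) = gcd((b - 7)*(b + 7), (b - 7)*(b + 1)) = b - 7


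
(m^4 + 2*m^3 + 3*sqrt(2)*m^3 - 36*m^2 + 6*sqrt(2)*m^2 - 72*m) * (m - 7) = m^5 - 5*m^4 + 3*sqrt(2)*m^4 - 50*m^3 - 15*sqrt(2)*m^3 - 42*sqrt(2)*m^2 + 180*m^2 + 504*m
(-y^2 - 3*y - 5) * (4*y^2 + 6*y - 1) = -4*y^4 - 18*y^3 - 37*y^2 - 27*y + 5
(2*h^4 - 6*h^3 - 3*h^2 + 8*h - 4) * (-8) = -16*h^4 + 48*h^3 + 24*h^2 - 64*h + 32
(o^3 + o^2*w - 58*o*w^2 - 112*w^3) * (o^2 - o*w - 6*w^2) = o^5 - 65*o^3*w^2 - 60*o^2*w^3 + 460*o*w^4 + 672*w^5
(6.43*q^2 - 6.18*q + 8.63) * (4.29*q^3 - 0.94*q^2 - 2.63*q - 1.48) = 27.5847*q^5 - 32.5564*q^4 + 25.921*q^3 - 1.3752*q^2 - 13.5505*q - 12.7724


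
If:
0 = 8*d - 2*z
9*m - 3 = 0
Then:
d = z/4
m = 1/3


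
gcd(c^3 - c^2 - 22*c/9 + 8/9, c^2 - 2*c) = c - 2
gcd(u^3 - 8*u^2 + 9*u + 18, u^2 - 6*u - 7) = u + 1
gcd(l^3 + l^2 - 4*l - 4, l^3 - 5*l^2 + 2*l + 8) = l^2 - l - 2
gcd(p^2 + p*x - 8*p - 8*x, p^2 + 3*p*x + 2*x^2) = p + x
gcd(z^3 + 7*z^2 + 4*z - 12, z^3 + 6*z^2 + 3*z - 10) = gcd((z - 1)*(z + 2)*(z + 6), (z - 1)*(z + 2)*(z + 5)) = z^2 + z - 2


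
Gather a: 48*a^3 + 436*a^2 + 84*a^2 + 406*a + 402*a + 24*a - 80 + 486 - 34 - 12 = 48*a^3 + 520*a^2 + 832*a + 360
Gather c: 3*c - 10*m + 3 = 3*c - 10*m + 3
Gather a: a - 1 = a - 1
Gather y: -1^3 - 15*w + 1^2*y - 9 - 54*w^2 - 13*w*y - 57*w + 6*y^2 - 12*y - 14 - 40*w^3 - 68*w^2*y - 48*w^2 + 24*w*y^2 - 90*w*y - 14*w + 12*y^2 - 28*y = -40*w^3 - 102*w^2 - 86*w + y^2*(24*w + 18) + y*(-68*w^2 - 103*w - 39) - 24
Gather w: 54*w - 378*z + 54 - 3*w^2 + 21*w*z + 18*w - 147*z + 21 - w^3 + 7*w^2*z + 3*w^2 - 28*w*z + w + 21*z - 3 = -w^3 + 7*w^2*z + w*(73 - 7*z) - 504*z + 72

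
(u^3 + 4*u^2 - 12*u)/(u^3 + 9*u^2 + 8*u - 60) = u/(u + 5)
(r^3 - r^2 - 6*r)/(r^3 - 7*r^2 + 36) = r/(r - 6)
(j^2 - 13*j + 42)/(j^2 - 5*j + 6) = (j^2 - 13*j + 42)/(j^2 - 5*j + 6)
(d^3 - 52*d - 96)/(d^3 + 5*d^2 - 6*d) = (d^2 - 6*d - 16)/(d*(d - 1))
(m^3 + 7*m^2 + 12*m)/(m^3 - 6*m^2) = (m^2 + 7*m + 12)/(m*(m - 6))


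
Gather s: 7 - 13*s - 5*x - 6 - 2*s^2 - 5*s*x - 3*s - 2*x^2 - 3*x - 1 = -2*s^2 + s*(-5*x - 16) - 2*x^2 - 8*x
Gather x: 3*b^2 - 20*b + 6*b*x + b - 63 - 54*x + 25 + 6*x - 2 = 3*b^2 - 19*b + x*(6*b - 48) - 40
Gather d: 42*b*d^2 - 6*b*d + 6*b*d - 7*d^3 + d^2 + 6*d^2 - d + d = -7*d^3 + d^2*(42*b + 7)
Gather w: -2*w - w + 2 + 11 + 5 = 18 - 3*w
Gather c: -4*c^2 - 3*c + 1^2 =-4*c^2 - 3*c + 1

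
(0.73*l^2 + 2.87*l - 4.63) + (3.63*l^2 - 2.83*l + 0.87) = 4.36*l^2 + 0.04*l - 3.76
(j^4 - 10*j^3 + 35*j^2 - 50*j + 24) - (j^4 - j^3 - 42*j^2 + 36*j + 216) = -9*j^3 + 77*j^2 - 86*j - 192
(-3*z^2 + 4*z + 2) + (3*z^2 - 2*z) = 2*z + 2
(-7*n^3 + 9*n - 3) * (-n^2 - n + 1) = 7*n^5 + 7*n^4 - 16*n^3 - 6*n^2 + 12*n - 3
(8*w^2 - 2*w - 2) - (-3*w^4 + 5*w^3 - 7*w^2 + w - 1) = 3*w^4 - 5*w^3 + 15*w^2 - 3*w - 1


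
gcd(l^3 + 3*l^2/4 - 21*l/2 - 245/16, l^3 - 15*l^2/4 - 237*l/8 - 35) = l^2 + 17*l/4 + 35/8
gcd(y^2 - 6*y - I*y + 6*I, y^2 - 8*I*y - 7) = y - I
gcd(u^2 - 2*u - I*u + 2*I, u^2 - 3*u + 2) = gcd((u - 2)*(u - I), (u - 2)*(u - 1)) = u - 2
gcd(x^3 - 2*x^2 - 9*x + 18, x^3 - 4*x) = x - 2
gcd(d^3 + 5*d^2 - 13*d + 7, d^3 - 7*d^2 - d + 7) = d - 1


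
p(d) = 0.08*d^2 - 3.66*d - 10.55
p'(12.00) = -1.74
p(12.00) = -42.95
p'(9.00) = -2.22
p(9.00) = -37.01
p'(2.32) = -3.29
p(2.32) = -18.61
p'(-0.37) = -3.72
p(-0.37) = -9.18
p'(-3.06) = -4.15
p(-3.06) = 1.40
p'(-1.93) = -3.97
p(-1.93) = -3.19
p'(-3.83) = -4.27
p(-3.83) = 4.64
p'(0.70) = -3.55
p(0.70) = -13.07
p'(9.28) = -2.18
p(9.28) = -37.63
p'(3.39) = -3.12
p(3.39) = -22.04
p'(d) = 0.16*d - 3.66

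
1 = 1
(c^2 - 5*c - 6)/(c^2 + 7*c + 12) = (c^2 - 5*c - 6)/(c^2 + 7*c + 12)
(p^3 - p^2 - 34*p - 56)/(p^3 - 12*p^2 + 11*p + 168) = (p^2 + 6*p + 8)/(p^2 - 5*p - 24)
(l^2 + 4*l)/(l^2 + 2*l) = (l + 4)/(l + 2)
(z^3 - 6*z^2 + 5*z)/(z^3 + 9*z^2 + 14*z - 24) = z*(z - 5)/(z^2 + 10*z + 24)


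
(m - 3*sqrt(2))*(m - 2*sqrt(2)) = m^2 - 5*sqrt(2)*m + 12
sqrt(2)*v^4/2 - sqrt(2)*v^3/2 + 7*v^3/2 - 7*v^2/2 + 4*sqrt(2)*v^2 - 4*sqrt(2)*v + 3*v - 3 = (v - 1)*(v + sqrt(2))*(v + 3*sqrt(2)/2)*(sqrt(2)*v/2 + 1)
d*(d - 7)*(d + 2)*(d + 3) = d^4 - 2*d^3 - 29*d^2 - 42*d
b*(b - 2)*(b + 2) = b^3 - 4*b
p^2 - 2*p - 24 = (p - 6)*(p + 4)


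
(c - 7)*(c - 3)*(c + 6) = c^3 - 4*c^2 - 39*c + 126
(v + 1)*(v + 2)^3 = v^4 + 7*v^3 + 18*v^2 + 20*v + 8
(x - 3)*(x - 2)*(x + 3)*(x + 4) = x^4 + 2*x^3 - 17*x^2 - 18*x + 72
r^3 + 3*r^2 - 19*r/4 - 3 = (r - 3/2)*(r + 1/2)*(r + 4)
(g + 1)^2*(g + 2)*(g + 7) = g^4 + 11*g^3 + 33*g^2 + 37*g + 14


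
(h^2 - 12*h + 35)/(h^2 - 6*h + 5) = (h - 7)/(h - 1)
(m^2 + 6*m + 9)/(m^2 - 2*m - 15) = (m + 3)/(m - 5)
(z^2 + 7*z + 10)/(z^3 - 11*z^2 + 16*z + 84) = (z + 5)/(z^2 - 13*z + 42)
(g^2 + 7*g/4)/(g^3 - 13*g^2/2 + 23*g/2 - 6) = g*(4*g + 7)/(2*(2*g^3 - 13*g^2 + 23*g - 12))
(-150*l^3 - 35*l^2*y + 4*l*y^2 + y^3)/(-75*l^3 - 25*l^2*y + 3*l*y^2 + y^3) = (-30*l^2 - l*y + y^2)/(-15*l^2 - 2*l*y + y^2)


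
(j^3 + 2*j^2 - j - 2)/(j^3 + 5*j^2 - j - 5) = (j + 2)/(j + 5)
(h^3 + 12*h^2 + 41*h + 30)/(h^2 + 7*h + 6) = h + 5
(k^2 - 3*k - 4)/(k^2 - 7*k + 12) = (k + 1)/(k - 3)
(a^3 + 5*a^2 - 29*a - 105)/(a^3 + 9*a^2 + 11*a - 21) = (a - 5)/(a - 1)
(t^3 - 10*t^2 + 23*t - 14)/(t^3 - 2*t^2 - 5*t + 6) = (t^2 - 9*t + 14)/(t^2 - t - 6)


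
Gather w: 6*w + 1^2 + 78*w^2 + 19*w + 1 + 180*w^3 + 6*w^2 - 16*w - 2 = 180*w^3 + 84*w^2 + 9*w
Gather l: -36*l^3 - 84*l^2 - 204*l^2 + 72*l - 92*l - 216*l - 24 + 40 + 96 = -36*l^3 - 288*l^2 - 236*l + 112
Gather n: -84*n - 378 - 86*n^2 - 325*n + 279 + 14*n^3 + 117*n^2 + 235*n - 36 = 14*n^3 + 31*n^2 - 174*n - 135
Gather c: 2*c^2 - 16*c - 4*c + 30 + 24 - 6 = 2*c^2 - 20*c + 48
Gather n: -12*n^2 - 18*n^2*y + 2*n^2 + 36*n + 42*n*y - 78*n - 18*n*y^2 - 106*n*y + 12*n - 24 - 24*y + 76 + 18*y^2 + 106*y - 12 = n^2*(-18*y - 10) + n*(-18*y^2 - 64*y - 30) + 18*y^2 + 82*y + 40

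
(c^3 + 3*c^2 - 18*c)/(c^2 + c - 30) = c*(c - 3)/(c - 5)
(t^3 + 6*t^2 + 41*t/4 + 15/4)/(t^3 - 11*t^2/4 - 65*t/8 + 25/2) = 2*(2*t^2 + 7*t + 3)/(4*t^2 - 21*t + 20)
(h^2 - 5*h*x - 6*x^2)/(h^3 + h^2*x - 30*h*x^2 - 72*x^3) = (h + x)/(h^2 + 7*h*x + 12*x^2)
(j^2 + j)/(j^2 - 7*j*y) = (j + 1)/(j - 7*y)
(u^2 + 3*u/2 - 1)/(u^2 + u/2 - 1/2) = (u + 2)/(u + 1)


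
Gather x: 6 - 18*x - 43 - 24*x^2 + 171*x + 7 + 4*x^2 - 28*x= -20*x^2 + 125*x - 30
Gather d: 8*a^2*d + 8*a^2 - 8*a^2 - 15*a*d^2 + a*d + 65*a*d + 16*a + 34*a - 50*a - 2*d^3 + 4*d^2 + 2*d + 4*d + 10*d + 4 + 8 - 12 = -2*d^3 + d^2*(4 - 15*a) + d*(8*a^2 + 66*a + 16)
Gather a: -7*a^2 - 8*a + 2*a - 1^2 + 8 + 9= -7*a^2 - 6*a + 16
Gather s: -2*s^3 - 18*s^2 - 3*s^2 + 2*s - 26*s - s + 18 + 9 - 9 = -2*s^3 - 21*s^2 - 25*s + 18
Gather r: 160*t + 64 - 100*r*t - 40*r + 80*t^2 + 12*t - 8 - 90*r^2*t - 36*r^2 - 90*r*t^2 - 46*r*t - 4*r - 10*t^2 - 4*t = r^2*(-90*t - 36) + r*(-90*t^2 - 146*t - 44) + 70*t^2 + 168*t + 56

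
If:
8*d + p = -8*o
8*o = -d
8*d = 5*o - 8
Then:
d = -64/69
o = 8/69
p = 448/69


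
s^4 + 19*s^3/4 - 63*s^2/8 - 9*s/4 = s*(s - 3/2)*(s + 1/4)*(s + 6)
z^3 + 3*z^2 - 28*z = z*(z - 4)*(z + 7)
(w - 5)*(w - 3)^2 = w^3 - 11*w^2 + 39*w - 45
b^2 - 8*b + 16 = (b - 4)^2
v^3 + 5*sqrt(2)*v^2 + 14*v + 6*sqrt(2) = (v + sqrt(2))^2*(v + 3*sqrt(2))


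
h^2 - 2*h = h*(h - 2)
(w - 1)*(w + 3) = w^2 + 2*w - 3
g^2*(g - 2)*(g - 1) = g^4 - 3*g^3 + 2*g^2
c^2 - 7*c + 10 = (c - 5)*(c - 2)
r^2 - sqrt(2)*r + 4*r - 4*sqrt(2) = (r + 4)*(r - sqrt(2))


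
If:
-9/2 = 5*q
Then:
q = -9/10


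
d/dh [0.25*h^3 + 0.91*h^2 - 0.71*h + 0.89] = 0.75*h^2 + 1.82*h - 0.71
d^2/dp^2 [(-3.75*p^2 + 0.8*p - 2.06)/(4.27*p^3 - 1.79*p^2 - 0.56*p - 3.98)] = (-136.74675*p^6 + 87.51792*p^5 - 541.207128*p^4 - 623.822852*p^3 + 313.395216*p^2 - 256.63908*p - 94.309408)/(77.854483*p^9 - 97.910673*p^8 + 10.413249*p^7 - 197.754677*p^6 + 181.156332*p^5 + 17.16087*p^4 + 178.802596*p^3 - 88.807332*p^2 - 26.611872*p - 63.044792)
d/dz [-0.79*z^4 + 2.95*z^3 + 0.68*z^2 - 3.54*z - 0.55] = -3.16*z^3 + 8.85*z^2 + 1.36*z - 3.54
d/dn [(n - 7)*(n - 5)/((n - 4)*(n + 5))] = (13*n^2 - 110*n + 205)/(n^4 + 2*n^3 - 39*n^2 - 40*n + 400)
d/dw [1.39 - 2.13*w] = -2.13000000000000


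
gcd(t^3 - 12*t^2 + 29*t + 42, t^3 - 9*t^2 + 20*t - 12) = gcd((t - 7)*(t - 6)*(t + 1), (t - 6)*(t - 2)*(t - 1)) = t - 6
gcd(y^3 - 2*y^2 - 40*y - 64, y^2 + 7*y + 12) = y + 4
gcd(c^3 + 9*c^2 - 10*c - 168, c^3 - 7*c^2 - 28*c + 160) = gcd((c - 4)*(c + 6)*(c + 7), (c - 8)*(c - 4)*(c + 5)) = c - 4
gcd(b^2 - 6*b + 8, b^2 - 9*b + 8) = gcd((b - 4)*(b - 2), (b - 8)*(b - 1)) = 1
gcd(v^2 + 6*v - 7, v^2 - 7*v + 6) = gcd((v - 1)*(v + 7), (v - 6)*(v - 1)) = v - 1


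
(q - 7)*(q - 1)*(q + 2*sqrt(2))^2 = q^4 - 8*q^3 + 4*sqrt(2)*q^3 - 32*sqrt(2)*q^2 + 15*q^2 - 64*q + 28*sqrt(2)*q + 56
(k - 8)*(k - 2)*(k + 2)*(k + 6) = k^4 - 2*k^3 - 52*k^2 + 8*k + 192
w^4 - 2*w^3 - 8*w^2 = w^2*(w - 4)*(w + 2)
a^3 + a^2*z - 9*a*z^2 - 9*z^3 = (a - 3*z)*(a + z)*(a + 3*z)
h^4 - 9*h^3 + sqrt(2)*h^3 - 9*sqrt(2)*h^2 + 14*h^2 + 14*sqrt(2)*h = h*(h - 7)*(h - 2)*(h + sqrt(2))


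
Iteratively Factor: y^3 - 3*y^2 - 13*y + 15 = (y - 5)*(y^2 + 2*y - 3) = (y - 5)*(y + 3)*(y - 1)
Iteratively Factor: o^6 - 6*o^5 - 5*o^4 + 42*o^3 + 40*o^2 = (o + 2)*(o^5 - 8*o^4 + 11*o^3 + 20*o^2) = (o - 4)*(o + 2)*(o^4 - 4*o^3 - 5*o^2) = o*(o - 4)*(o + 2)*(o^3 - 4*o^2 - 5*o) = o*(o - 4)*(o + 1)*(o + 2)*(o^2 - 5*o) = o^2*(o - 4)*(o + 1)*(o + 2)*(o - 5)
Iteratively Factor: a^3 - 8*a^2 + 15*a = (a - 3)*(a^2 - 5*a) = a*(a - 3)*(a - 5)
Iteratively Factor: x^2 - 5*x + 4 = (x - 4)*(x - 1)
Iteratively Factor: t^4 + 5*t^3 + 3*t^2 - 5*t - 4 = (t + 1)*(t^3 + 4*t^2 - t - 4) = (t + 1)*(t + 4)*(t^2 - 1) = (t + 1)^2*(t + 4)*(t - 1)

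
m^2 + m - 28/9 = (m - 4/3)*(m + 7/3)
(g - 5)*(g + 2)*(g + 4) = g^3 + g^2 - 22*g - 40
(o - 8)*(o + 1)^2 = o^3 - 6*o^2 - 15*o - 8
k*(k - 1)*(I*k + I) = I*k^3 - I*k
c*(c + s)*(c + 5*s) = c^3 + 6*c^2*s + 5*c*s^2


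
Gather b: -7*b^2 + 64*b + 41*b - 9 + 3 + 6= -7*b^2 + 105*b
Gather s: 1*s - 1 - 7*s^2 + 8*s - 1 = -7*s^2 + 9*s - 2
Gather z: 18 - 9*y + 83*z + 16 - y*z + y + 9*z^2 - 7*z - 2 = -8*y + 9*z^2 + z*(76 - y) + 32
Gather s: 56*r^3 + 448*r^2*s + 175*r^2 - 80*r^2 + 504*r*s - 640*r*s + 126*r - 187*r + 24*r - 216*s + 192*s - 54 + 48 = 56*r^3 + 95*r^2 - 37*r + s*(448*r^2 - 136*r - 24) - 6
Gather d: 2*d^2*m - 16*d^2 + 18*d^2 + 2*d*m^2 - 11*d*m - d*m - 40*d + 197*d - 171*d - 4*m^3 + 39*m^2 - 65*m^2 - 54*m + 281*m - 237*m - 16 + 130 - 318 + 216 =d^2*(2*m + 2) + d*(2*m^2 - 12*m - 14) - 4*m^3 - 26*m^2 - 10*m + 12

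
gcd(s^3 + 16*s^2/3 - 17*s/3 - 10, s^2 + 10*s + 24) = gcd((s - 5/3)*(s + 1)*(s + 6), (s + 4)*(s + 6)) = s + 6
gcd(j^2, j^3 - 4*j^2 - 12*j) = j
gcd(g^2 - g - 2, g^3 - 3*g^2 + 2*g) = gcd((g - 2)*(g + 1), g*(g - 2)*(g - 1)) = g - 2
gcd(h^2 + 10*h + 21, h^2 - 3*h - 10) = 1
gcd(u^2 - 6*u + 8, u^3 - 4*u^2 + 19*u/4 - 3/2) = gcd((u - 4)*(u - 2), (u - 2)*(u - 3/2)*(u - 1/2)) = u - 2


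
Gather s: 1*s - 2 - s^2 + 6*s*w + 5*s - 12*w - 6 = -s^2 + s*(6*w + 6) - 12*w - 8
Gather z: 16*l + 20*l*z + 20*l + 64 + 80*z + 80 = 36*l + z*(20*l + 80) + 144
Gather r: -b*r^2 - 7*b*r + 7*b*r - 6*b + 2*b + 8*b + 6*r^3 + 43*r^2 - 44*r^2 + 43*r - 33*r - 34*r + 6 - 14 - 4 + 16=4*b + 6*r^3 + r^2*(-b - 1) - 24*r + 4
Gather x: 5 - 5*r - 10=-5*r - 5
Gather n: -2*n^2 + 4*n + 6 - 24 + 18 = -2*n^2 + 4*n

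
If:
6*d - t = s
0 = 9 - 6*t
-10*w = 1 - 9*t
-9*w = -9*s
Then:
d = 11/24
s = 5/4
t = 3/2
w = 5/4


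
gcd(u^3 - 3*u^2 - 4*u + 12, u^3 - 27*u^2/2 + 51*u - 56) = u - 2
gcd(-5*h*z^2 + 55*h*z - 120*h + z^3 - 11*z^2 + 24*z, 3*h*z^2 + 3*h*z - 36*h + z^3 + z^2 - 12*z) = z - 3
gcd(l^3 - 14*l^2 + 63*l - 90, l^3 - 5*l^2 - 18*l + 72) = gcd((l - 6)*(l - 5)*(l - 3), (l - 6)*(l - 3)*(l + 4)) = l^2 - 9*l + 18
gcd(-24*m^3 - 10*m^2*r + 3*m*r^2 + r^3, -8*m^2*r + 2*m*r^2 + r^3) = 4*m + r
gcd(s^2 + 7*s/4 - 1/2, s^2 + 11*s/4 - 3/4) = s - 1/4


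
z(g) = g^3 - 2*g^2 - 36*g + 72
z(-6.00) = 0.00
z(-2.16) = 130.35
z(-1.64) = 121.25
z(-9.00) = -495.00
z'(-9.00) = 243.00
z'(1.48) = -35.35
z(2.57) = -16.76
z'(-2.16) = -13.36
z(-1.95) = 127.18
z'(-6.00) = 96.00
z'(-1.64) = -21.37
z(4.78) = -36.56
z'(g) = 3*g^2 - 4*g - 36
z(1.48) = 17.58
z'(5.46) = 31.59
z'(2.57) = -26.47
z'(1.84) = -33.20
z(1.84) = 5.22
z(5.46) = -21.41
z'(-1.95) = -16.79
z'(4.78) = 13.43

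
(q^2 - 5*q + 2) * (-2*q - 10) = -2*q^3 + 46*q - 20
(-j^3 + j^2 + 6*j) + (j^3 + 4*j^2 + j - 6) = 5*j^2 + 7*j - 6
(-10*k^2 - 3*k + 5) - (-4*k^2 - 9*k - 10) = -6*k^2 + 6*k + 15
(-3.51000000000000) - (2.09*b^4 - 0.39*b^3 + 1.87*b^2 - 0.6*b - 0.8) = -2.09*b^4 + 0.39*b^3 - 1.87*b^2 + 0.6*b - 2.71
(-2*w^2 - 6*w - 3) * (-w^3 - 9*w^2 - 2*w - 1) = 2*w^5 + 24*w^4 + 61*w^3 + 41*w^2 + 12*w + 3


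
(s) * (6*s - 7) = 6*s^2 - 7*s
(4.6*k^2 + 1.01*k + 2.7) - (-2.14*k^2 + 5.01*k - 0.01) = 6.74*k^2 - 4.0*k + 2.71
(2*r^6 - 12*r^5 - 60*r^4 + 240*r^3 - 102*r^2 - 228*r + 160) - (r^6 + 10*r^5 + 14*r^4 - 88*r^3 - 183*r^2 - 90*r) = r^6 - 22*r^5 - 74*r^4 + 328*r^3 + 81*r^2 - 138*r + 160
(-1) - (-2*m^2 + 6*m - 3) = 2*m^2 - 6*m + 2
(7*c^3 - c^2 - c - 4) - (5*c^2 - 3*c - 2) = 7*c^3 - 6*c^2 + 2*c - 2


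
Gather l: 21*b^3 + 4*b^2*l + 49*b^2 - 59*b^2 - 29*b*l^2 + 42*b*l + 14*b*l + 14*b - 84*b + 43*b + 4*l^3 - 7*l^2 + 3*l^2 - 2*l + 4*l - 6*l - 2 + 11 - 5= 21*b^3 - 10*b^2 - 27*b + 4*l^3 + l^2*(-29*b - 4) + l*(4*b^2 + 56*b - 4) + 4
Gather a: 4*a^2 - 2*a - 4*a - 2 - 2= 4*a^2 - 6*a - 4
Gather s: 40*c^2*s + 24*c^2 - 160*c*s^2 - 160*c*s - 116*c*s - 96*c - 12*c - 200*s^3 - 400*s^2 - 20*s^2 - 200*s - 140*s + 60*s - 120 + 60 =24*c^2 - 108*c - 200*s^3 + s^2*(-160*c - 420) + s*(40*c^2 - 276*c - 280) - 60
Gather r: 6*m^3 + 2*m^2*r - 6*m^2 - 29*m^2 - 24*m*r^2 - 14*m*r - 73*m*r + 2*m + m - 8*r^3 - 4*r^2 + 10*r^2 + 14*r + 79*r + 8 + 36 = 6*m^3 - 35*m^2 + 3*m - 8*r^3 + r^2*(6 - 24*m) + r*(2*m^2 - 87*m + 93) + 44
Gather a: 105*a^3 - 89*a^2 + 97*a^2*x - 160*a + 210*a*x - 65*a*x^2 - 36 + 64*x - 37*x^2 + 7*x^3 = 105*a^3 + a^2*(97*x - 89) + a*(-65*x^2 + 210*x - 160) + 7*x^3 - 37*x^2 + 64*x - 36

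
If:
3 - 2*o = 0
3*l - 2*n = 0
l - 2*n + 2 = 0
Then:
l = 1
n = 3/2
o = 3/2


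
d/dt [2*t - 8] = 2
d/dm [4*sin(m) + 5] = 4*cos(m)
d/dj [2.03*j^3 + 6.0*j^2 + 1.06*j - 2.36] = 6.09*j^2 + 12.0*j + 1.06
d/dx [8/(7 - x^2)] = 16*x/(x^2 - 7)^2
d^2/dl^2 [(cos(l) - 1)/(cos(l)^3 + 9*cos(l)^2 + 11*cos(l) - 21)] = (-8*sin(l)^4 + 36*sin(l)^2 + 495*cos(l) - 15*cos(3*l) + 288)/(2*(cos(l) + 3)^3*(cos(l) + 7)^3)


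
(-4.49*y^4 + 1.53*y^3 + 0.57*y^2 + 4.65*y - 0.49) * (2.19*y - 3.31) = -9.8331*y^5 + 18.2126*y^4 - 3.816*y^3 + 8.2968*y^2 - 16.4646*y + 1.6219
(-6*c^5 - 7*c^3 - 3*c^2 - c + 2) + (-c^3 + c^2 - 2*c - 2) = -6*c^5 - 8*c^3 - 2*c^2 - 3*c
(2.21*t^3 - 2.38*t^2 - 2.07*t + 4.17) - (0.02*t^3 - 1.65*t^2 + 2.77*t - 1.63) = 2.19*t^3 - 0.73*t^2 - 4.84*t + 5.8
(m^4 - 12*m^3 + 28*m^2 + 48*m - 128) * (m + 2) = m^5 - 10*m^4 + 4*m^3 + 104*m^2 - 32*m - 256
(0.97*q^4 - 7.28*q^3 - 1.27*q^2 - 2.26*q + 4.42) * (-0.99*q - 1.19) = -0.9603*q^5 + 6.0529*q^4 + 9.9205*q^3 + 3.7487*q^2 - 1.6864*q - 5.2598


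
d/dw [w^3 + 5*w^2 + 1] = w*(3*w + 10)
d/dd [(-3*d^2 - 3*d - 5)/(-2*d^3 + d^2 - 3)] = (-6*d^4 - 12*d^3 - 27*d^2 + 28*d + 9)/(4*d^6 - 4*d^5 + d^4 + 12*d^3 - 6*d^2 + 9)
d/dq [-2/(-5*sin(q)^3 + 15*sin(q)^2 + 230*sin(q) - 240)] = 2*(-3*sin(q)^2 + 6*sin(q) + 46)*cos(q)/(5*(sin(q)^3 - 3*sin(q)^2 - 46*sin(q) + 48)^2)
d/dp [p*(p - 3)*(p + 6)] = 3*p^2 + 6*p - 18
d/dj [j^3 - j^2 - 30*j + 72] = 3*j^2 - 2*j - 30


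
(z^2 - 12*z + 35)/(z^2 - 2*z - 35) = (z - 5)/(z + 5)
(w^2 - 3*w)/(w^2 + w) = (w - 3)/(w + 1)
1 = 1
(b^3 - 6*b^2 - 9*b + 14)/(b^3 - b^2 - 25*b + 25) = (b^2 - 5*b - 14)/(b^2 - 25)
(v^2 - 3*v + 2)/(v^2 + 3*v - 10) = (v - 1)/(v + 5)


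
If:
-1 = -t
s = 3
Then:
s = 3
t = 1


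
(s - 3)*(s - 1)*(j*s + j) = j*s^3 - 3*j*s^2 - j*s + 3*j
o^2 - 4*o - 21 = (o - 7)*(o + 3)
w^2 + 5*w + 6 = (w + 2)*(w + 3)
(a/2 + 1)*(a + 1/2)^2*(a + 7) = a^4/2 + 5*a^3 + 93*a^2/8 + 65*a/8 + 7/4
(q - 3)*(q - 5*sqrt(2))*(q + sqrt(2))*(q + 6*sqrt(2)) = q^4 - 3*q^3 + 2*sqrt(2)*q^3 - 58*q^2 - 6*sqrt(2)*q^2 - 60*sqrt(2)*q + 174*q + 180*sqrt(2)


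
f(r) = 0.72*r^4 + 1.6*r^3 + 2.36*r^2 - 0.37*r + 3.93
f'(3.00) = 134.75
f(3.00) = 125.58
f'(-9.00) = -1753.57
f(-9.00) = 3755.94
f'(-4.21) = -150.07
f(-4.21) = 154.11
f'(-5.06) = -274.47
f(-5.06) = 330.93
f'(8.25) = 1982.44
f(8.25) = 4395.33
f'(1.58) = 30.43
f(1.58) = 20.03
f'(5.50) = 649.95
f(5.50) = 998.33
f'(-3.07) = -52.95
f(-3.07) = 44.97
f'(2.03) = 53.08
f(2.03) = 38.52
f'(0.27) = 1.31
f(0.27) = 4.04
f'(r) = 2.88*r^3 + 4.8*r^2 + 4.72*r - 0.37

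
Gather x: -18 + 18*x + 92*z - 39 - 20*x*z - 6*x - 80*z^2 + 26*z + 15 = x*(12 - 20*z) - 80*z^2 + 118*z - 42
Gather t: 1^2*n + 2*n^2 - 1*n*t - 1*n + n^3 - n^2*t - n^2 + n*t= n^3 - n^2*t + n^2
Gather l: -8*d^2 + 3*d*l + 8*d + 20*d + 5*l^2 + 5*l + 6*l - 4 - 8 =-8*d^2 + 28*d + 5*l^2 + l*(3*d + 11) - 12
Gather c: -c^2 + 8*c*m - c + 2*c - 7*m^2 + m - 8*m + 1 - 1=-c^2 + c*(8*m + 1) - 7*m^2 - 7*m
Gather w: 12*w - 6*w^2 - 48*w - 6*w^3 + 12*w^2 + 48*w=-6*w^3 + 6*w^2 + 12*w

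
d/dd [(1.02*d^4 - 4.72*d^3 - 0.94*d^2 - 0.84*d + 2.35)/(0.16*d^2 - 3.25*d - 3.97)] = (0.3264*d^5 - 10.7002*d^4 + 14.4824*d^3 + 59.4046*d^2 + 6.7116*d + 10.9723)/(0.0256*d^4 - 1.04*d^3 + 9.2921*d^2 + 25.805*d + 15.7609)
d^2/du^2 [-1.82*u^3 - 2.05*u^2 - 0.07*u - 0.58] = -10.92*u - 4.1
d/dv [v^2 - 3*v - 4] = 2*v - 3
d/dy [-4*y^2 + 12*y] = 12 - 8*y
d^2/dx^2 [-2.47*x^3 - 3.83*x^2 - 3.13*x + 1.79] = -14.82*x - 7.66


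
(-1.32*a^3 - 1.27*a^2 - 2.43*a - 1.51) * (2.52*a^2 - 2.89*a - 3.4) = -3.3264*a^5 + 0.6144*a^4 + 2.0347*a^3 + 7.5355*a^2 + 12.6259*a + 5.134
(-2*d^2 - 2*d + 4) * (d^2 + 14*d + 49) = -2*d^4 - 30*d^3 - 122*d^2 - 42*d + 196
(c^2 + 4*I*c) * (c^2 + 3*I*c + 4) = c^4 + 7*I*c^3 - 8*c^2 + 16*I*c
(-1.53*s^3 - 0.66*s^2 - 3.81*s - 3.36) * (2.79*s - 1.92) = -4.2687*s^4 + 1.0962*s^3 - 9.3627*s^2 - 2.0592*s + 6.4512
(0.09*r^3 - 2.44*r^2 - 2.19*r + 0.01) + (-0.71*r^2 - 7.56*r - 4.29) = 0.09*r^3 - 3.15*r^2 - 9.75*r - 4.28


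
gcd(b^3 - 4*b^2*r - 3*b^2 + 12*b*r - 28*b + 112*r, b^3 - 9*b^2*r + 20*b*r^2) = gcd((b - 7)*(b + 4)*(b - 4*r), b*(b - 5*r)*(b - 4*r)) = -b + 4*r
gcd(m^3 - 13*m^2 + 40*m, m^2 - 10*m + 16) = m - 8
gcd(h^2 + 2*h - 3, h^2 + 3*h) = h + 3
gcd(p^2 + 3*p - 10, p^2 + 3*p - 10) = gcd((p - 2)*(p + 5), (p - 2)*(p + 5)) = p^2 + 3*p - 10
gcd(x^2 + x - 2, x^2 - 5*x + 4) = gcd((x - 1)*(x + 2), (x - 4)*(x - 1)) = x - 1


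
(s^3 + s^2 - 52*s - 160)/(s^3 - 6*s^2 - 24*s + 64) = (s + 5)/(s - 2)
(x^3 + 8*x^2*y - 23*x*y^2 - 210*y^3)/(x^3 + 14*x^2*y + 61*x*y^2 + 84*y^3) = (x^2 + x*y - 30*y^2)/(x^2 + 7*x*y + 12*y^2)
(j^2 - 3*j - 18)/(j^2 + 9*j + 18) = (j - 6)/(j + 6)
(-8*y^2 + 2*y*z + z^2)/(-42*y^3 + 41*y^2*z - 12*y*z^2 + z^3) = (4*y + z)/(21*y^2 - 10*y*z + z^2)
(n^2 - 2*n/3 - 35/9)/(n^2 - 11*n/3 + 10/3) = (9*n^2 - 6*n - 35)/(3*(3*n^2 - 11*n + 10))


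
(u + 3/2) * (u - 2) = u^2 - u/2 - 3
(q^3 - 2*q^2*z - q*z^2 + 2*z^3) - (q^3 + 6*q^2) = -2*q^2*z - 6*q^2 - q*z^2 + 2*z^3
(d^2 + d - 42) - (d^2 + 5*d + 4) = -4*d - 46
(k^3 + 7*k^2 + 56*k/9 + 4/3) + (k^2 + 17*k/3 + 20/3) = k^3 + 8*k^2 + 107*k/9 + 8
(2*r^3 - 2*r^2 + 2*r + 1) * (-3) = -6*r^3 + 6*r^2 - 6*r - 3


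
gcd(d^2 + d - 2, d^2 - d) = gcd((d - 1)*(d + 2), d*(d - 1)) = d - 1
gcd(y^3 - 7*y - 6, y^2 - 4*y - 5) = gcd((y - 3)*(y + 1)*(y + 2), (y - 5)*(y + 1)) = y + 1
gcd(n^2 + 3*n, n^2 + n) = n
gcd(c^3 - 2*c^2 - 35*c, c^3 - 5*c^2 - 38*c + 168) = c - 7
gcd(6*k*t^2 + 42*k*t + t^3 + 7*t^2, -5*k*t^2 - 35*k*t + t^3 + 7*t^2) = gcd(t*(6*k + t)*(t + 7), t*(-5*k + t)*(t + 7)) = t^2 + 7*t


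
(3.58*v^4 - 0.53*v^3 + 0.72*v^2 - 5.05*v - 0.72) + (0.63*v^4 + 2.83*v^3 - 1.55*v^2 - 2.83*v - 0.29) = 4.21*v^4 + 2.3*v^3 - 0.83*v^2 - 7.88*v - 1.01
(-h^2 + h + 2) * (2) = -2*h^2 + 2*h + 4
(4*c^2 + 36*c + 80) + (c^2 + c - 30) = 5*c^2 + 37*c + 50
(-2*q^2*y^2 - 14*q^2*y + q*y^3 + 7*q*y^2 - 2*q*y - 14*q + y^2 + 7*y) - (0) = -2*q^2*y^2 - 14*q^2*y + q*y^3 + 7*q*y^2 - 2*q*y - 14*q + y^2 + 7*y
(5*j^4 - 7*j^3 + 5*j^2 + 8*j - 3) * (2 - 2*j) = -10*j^5 + 24*j^4 - 24*j^3 - 6*j^2 + 22*j - 6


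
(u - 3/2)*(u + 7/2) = u^2 + 2*u - 21/4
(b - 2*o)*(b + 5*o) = b^2 + 3*b*o - 10*o^2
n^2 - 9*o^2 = (n - 3*o)*(n + 3*o)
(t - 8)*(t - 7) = t^2 - 15*t + 56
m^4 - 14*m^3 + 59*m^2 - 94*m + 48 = (m - 8)*(m - 3)*(m - 2)*(m - 1)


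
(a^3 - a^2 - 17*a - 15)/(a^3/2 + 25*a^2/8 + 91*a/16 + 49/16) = 16*(a^2 - 2*a - 15)/(8*a^2 + 42*a + 49)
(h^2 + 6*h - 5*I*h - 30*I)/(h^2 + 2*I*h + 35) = (h + 6)/(h + 7*I)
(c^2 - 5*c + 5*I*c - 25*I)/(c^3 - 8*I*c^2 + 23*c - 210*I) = (c - 5)/(c^2 - 13*I*c - 42)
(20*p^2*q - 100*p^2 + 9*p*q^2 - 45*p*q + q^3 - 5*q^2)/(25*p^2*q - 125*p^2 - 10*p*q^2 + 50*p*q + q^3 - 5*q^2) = (20*p^2 + 9*p*q + q^2)/(25*p^2 - 10*p*q + q^2)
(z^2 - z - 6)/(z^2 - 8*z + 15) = (z + 2)/(z - 5)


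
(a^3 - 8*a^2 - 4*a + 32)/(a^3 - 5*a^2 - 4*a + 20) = (a - 8)/(a - 5)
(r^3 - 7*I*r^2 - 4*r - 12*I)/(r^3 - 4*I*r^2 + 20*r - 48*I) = (r + I)/(r + 4*I)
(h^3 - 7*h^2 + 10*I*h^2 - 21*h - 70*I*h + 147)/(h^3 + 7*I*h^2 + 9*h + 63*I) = (h - 7)/(h - 3*I)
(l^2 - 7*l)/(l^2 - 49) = l/(l + 7)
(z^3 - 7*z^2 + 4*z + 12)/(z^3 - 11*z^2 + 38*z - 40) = (z^2 - 5*z - 6)/(z^2 - 9*z + 20)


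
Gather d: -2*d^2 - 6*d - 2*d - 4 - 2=-2*d^2 - 8*d - 6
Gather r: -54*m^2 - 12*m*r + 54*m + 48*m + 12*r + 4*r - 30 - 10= -54*m^2 + 102*m + r*(16 - 12*m) - 40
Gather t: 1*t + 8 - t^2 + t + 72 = -t^2 + 2*t + 80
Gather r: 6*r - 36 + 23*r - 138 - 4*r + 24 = 25*r - 150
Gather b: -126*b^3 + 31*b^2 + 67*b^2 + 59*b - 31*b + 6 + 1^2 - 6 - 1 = -126*b^3 + 98*b^2 + 28*b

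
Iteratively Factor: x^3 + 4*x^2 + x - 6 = (x + 3)*(x^2 + x - 2) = (x + 2)*(x + 3)*(x - 1)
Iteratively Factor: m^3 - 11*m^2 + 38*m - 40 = (m - 4)*(m^2 - 7*m + 10) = (m - 4)*(m - 2)*(m - 5)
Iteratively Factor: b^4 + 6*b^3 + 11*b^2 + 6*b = (b + 2)*(b^3 + 4*b^2 + 3*b) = (b + 1)*(b + 2)*(b^2 + 3*b) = b*(b + 1)*(b + 2)*(b + 3)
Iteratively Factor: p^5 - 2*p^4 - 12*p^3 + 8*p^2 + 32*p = (p + 2)*(p^4 - 4*p^3 - 4*p^2 + 16*p) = (p + 2)^2*(p^3 - 6*p^2 + 8*p) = p*(p + 2)^2*(p^2 - 6*p + 8) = p*(p - 2)*(p + 2)^2*(p - 4)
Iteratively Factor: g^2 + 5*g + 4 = (g + 4)*(g + 1)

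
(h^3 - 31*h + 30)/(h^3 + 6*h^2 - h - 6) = (h - 5)/(h + 1)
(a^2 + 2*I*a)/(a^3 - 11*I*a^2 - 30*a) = (a + 2*I)/(a^2 - 11*I*a - 30)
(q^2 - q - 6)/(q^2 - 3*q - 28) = (-q^2 + q + 6)/(-q^2 + 3*q + 28)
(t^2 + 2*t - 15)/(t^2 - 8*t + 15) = (t + 5)/(t - 5)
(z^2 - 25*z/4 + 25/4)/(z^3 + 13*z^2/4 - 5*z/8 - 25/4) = 2*(z - 5)/(2*z^2 + 9*z + 10)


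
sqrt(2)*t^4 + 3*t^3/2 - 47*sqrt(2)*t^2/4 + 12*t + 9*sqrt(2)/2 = (t - 3*sqrt(2)/2)*(t - sqrt(2))*(t + 3*sqrt(2))*(sqrt(2)*t + 1/2)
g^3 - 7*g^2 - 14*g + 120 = (g - 6)*(g - 5)*(g + 4)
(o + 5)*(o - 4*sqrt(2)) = o^2 - 4*sqrt(2)*o + 5*o - 20*sqrt(2)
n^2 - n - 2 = (n - 2)*(n + 1)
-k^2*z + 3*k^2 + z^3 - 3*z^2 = (-k + z)*(k + z)*(z - 3)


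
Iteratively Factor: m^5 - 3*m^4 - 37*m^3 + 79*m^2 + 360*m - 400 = (m + 4)*(m^4 - 7*m^3 - 9*m^2 + 115*m - 100) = (m + 4)^2*(m^3 - 11*m^2 + 35*m - 25) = (m - 1)*(m + 4)^2*(m^2 - 10*m + 25) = (m - 5)*(m - 1)*(m + 4)^2*(m - 5)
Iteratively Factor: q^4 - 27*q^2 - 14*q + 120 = (q + 4)*(q^3 - 4*q^2 - 11*q + 30) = (q + 3)*(q + 4)*(q^2 - 7*q + 10) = (q - 2)*(q + 3)*(q + 4)*(q - 5)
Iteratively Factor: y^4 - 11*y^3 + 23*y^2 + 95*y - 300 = (y - 5)*(y^3 - 6*y^2 - 7*y + 60) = (y - 5)*(y - 4)*(y^2 - 2*y - 15) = (y - 5)*(y - 4)*(y + 3)*(y - 5)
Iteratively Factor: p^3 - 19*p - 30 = (p - 5)*(p^2 + 5*p + 6) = (p - 5)*(p + 2)*(p + 3)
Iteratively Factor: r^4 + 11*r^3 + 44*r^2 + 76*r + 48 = (r + 3)*(r^3 + 8*r^2 + 20*r + 16) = (r + 2)*(r + 3)*(r^2 + 6*r + 8) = (r + 2)*(r + 3)*(r + 4)*(r + 2)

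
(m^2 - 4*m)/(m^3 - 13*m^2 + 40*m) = (m - 4)/(m^2 - 13*m + 40)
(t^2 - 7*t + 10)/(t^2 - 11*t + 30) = (t - 2)/(t - 6)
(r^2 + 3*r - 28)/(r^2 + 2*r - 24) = (r + 7)/(r + 6)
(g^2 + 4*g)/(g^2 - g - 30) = g*(g + 4)/(g^2 - g - 30)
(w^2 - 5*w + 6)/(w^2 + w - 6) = (w - 3)/(w + 3)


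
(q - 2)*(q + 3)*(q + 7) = q^3 + 8*q^2 + q - 42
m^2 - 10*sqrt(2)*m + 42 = (m - 7*sqrt(2))*(m - 3*sqrt(2))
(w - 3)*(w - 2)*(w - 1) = w^3 - 6*w^2 + 11*w - 6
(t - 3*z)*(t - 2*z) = t^2 - 5*t*z + 6*z^2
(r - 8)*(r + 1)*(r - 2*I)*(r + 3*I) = r^4 - 7*r^3 + I*r^3 - 2*r^2 - 7*I*r^2 - 42*r - 8*I*r - 48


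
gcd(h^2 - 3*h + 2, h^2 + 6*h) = 1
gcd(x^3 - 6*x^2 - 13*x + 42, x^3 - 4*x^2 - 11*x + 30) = x^2 + x - 6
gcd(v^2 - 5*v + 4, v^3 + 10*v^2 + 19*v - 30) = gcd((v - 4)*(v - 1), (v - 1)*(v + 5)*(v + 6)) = v - 1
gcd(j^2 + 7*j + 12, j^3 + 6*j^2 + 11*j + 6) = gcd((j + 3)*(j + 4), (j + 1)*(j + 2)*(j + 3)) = j + 3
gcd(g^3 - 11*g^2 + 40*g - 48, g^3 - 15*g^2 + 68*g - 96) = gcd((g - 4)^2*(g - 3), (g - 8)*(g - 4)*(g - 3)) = g^2 - 7*g + 12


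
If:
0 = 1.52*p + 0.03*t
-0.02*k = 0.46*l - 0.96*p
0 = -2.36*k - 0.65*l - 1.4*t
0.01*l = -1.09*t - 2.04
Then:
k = 1.10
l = 0.03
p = 0.04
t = -1.87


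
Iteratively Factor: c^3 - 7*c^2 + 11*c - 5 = (c - 5)*(c^2 - 2*c + 1) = (c - 5)*(c - 1)*(c - 1)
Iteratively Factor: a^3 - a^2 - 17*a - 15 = (a + 1)*(a^2 - 2*a - 15) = (a - 5)*(a + 1)*(a + 3)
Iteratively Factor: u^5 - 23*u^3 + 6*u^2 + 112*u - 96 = (u - 4)*(u^4 + 4*u^3 - 7*u^2 - 22*u + 24) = (u - 4)*(u + 4)*(u^3 - 7*u + 6) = (u - 4)*(u - 2)*(u + 4)*(u^2 + 2*u - 3) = (u - 4)*(u - 2)*(u + 3)*(u + 4)*(u - 1)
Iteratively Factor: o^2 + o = (o)*(o + 1)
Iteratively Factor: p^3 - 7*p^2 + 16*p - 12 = (p - 3)*(p^2 - 4*p + 4) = (p - 3)*(p - 2)*(p - 2)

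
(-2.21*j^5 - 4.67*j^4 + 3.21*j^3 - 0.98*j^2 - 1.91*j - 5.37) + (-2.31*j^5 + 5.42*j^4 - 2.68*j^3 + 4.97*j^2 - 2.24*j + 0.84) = -4.52*j^5 + 0.75*j^4 + 0.53*j^3 + 3.99*j^2 - 4.15*j - 4.53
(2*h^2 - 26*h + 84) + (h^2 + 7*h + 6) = 3*h^2 - 19*h + 90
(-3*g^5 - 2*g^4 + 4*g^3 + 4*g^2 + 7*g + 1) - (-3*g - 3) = -3*g^5 - 2*g^4 + 4*g^3 + 4*g^2 + 10*g + 4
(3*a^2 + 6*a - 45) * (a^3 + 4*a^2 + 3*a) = 3*a^5 + 18*a^4 - 12*a^3 - 162*a^2 - 135*a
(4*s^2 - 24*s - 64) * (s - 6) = 4*s^3 - 48*s^2 + 80*s + 384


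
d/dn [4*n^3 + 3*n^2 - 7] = 6*n*(2*n + 1)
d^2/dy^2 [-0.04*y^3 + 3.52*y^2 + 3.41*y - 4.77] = 7.04 - 0.24*y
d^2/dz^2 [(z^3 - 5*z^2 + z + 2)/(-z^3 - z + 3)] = 10*(z^6 - 9*z^4 + 21*z^3 - 3*z^2 - 9*z + 8)/(z^9 + 3*z^7 - 9*z^6 + 3*z^5 - 18*z^4 + 28*z^3 - 9*z^2 + 27*z - 27)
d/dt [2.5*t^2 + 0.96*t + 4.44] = 5.0*t + 0.96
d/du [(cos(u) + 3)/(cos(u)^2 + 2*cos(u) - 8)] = (cos(u)^2 + 6*cos(u) + 14)*sin(u)/(cos(u)^2 + 2*cos(u) - 8)^2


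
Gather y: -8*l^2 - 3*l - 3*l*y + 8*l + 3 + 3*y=-8*l^2 + 5*l + y*(3 - 3*l) + 3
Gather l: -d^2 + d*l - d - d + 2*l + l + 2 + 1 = -d^2 - 2*d + l*(d + 3) + 3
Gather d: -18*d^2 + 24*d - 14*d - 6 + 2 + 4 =-18*d^2 + 10*d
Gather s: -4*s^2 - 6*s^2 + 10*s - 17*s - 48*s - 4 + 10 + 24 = -10*s^2 - 55*s + 30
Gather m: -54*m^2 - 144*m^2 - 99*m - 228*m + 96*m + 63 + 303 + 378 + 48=-198*m^2 - 231*m + 792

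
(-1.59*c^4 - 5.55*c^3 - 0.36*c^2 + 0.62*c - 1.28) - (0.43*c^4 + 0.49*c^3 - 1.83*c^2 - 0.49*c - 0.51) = -2.02*c^4 - 6.04*c^3 + 1.47*c^2 + 1.11*c - 0.77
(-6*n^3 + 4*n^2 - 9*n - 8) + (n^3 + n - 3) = -5*n^3 + 4*n^2 - 8*n - 11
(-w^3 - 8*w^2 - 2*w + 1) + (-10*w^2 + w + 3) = -w^3 - 18*w^2 - w + 4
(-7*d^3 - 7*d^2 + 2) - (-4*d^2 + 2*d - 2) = -7*d^3 - 3*d^2 - 2*d + 4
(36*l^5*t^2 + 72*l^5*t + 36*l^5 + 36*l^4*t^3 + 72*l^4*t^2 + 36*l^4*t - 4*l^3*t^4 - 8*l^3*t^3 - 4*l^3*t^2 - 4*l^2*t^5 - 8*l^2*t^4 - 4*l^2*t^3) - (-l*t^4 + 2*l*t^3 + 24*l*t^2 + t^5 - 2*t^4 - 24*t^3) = 36*l^5*t^2 + 72*l^5*t + 36*l^5 + 36*l^4*t^3 + 72*l^4*t^2 + 36*l^4*t - 4*l^3*t^4 - 8*l^3*t^3 - 4*l^3*t^2 - 4*l^2*t^5 - 8*l^2*t^4 - 4*l^2*t^3 + l*t^4 - 2*l*t^3 - 24*l*t^2 - t^5 + 2*t^4 + 24*t^3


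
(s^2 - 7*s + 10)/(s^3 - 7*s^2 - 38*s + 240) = (s - 2)/(s^2 - 2*s - 48)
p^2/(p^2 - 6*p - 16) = p^2/(p^2 - 6*p - 16)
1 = 1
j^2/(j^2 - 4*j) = j/(j - 4)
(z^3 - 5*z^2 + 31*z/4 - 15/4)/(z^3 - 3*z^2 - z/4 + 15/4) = (z - 1)/(z + 1)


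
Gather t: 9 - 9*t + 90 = 99 - 9*t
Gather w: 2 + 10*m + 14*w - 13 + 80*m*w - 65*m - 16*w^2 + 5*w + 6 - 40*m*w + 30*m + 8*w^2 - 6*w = -25*m - 8*w^2 + w*(40*m + 13) - 5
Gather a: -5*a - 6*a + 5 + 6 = 11 - 11*a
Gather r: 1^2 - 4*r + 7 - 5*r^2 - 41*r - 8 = -5*r^2 - 45*r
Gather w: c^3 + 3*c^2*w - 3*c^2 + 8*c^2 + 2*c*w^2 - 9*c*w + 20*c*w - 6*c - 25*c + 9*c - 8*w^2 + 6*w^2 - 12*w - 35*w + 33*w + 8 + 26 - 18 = c^3 + 5*c^2 - 22*c + w^2*(2*c - 2) + w*(3*c^2 + 11*c - 14) + 16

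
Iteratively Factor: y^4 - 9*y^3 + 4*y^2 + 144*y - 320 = (y + 4)*(y^3 - 13*y^2 + 56*y - 80) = (y - 4)*(y + 4)*(y^2 - 9*y + 20) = (y - 4)^2*(y + 4)*(y - 5)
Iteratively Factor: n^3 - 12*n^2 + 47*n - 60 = (n - 3)*(n^2 - 9*n + 20) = (n - 4)*(n - 3)*(n - 5)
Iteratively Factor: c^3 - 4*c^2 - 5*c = (c)*(c^2 - 4*c - 5) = c*(c + 1)*(c - 5)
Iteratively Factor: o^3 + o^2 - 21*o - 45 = (o + 3)*(o^2 - 2*o - 15) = (o - 5)*(o + 3)*(o + 3)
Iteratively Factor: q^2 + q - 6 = (q - 2)*(q + 3)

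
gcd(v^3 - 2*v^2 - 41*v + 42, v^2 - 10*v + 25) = 1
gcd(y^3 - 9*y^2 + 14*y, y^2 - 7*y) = y^2 - 7*y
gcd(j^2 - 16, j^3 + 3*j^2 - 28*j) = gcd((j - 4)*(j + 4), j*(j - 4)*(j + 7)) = j - 4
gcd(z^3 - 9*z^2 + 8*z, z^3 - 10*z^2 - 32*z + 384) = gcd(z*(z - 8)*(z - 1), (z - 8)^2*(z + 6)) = z - 8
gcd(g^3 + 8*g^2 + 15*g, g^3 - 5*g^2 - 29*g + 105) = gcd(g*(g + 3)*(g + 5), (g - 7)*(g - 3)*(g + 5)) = g + 5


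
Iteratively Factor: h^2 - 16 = (h - 4)*(h + 4)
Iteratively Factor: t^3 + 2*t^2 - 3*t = (t - 1)*(t^2 + 3*t) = t*(t - 1)*(t + 3)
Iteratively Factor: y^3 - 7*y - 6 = (y + 1)*(y^2 - y - 6) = (y + 1)*(y + 2)*(y - 3)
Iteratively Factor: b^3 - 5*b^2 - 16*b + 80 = (b - 5)*(b^2 - 16) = (b - 5)*(b + 4)*(b - 4)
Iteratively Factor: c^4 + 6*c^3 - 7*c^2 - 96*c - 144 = (c + 4)*(c^3 + 2*c^2 - 15*c - 36) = (c + 3)*(c + 4)*(c^2 - c - 12) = (c - 4)*(c + 3)*(c + 4)*(c + 3)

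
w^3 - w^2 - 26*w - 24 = (w - 6)*(w + 1)*(w + 4)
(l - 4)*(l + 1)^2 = l^3 - 2*l^2 - 7*l - 4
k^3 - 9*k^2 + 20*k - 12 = (k - 6)*(k - 2)*(k - 1)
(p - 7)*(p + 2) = p^2 - 5*p - 14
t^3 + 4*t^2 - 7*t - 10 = (t - 2)*(t + 1)*(t + 5)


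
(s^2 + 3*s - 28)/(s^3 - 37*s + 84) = 1/(s - 3)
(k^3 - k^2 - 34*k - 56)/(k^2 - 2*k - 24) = (k^2 - 5*k - 14)/(k - 6)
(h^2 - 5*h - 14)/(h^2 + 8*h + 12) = (h - 7)/(h + 6)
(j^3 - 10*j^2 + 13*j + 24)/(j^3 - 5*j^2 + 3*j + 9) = (j - 8)/(j - 3)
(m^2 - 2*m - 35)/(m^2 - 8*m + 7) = (m + 5)/(m - 1)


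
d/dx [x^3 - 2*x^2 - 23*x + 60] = 3*x^2 - 4*x - 23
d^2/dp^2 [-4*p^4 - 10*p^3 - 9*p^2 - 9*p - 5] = -48*p^2 - 60*p - 18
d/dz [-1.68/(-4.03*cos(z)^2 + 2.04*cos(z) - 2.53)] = (13.5408*cos(z) - 3.4272)*sin(z)/(4.03*cos(z)^2 - 2.04*cos(z) + 2.53)^2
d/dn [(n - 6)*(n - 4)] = 2*n - 10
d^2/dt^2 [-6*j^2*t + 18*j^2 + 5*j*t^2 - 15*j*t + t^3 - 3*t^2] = 10*j + 6*t - 6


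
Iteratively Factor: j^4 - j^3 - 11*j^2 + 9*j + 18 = (j + 1)*(j^3 - 2*j^2 - 9*j + 18) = (j - 3)*(j + 1)*(j^2 + j - 6) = (j - 3)*(j + 1)*(j + 3)*(j - 2)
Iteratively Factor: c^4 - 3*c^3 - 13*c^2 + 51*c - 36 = (c + 4)*(c^3 - 7*c^2 + 15*c - 9) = (c - 1)*(c + 4)*(c^2 - 6*c + 9) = (c - 3)*(c - 1)*(c + 4)*(c - 3)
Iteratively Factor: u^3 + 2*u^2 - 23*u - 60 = (u - 5)*(u^2 + 7*u + 12) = (u - 5)*(u + 4)*(u + 3)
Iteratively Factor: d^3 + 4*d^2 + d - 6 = (d + 3)*(d^2 + d - 2) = (d - 1)*(d + 3)*(d + 2)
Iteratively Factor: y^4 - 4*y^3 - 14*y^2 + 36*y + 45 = (y - 3)*(y^3 - y^2 - 17*y - 15) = (y - 3)*(y + 3)*(y^2 - 4*y - 5) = (y - 5)*(y - 3)*(y + 3)*(y + 1)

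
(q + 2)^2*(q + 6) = q^3 + 10*q^2 + 28*q + 24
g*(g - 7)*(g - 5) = g^3 - 12*g^2 + 35*g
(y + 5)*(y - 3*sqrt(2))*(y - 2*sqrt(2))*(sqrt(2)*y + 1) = sqrt(2)*y^4 - 9*y^3 + 5*sqrt(2)*y^3 - 45*y^2 + 7*sqrt(2)*y^2 + 12*y + 35*sqrt(2)*y + 60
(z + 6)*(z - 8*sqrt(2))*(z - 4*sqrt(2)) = z^3 - 12*sqrt(2)*z^2 + 6*z^2 - 72*sqrt(2)*z + 64*z + 384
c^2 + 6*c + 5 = (c + 1)*(c + 5)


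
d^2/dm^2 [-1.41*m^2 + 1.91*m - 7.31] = -2.82000000000000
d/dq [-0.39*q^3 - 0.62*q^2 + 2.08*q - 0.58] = -1.17*q^2 - 1.24*q + 2.08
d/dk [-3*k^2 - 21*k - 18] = -6*k - 21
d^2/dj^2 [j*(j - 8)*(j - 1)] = 6*j - 18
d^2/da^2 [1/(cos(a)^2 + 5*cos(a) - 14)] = (-4*sin(a)^4 + 83*sin(a)^2 - 205*cos(a)/4 - 15*cos(3*a)/4 - 1)/((cos(a) - 2)^3*(cos(a) + 7)^3)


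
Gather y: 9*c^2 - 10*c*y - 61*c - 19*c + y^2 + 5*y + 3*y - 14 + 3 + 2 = 9*c^2 - 80*c + y^2 + y*(8 - 10*c) - 9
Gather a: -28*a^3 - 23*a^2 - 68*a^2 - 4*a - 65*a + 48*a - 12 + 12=-28*a^3 - 91*a^2 - 21*a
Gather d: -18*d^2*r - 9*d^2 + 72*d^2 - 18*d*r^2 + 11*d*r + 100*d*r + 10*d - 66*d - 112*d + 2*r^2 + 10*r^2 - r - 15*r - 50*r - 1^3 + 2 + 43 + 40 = d^2*(63 - 18*r) + d*(-18*r^2 + 111*r - 168) + 12*r^2 - 66*r + 84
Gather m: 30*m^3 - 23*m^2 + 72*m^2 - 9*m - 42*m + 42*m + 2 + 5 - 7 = 30*m^3 + 49*m^2 - 9*m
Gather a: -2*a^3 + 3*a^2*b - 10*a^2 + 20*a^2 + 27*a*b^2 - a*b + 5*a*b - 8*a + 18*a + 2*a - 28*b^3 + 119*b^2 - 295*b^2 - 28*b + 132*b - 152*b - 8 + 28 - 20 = -2*a^3 + a^2*(3*b + 10) + a*(27*b^2 + 4*b + 12) - 28*b^3 - 176*b^2 - 48*b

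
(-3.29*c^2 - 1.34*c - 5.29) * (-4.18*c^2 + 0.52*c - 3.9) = 13.7522*c^4 + 3.8904*c^3 + 34.2464*c^2 + 2.4752*c + 20.631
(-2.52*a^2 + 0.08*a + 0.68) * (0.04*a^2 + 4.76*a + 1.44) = -0.1008*a^4 - 11.992*a^3 - 3.2208*a^2 + 3.352*a + 0.9792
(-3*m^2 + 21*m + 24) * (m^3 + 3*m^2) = -3*m^5 + 12*m^4 + 87*m^3 + 72*m^2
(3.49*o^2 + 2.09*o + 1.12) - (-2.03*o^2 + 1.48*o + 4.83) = 5.52*o^2 + 0.61*o - 3.71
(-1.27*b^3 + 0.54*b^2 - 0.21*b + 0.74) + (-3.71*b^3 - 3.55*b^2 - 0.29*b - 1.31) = -4.98*b^3 - 3.01*b^2 - 0.5*b - 0.57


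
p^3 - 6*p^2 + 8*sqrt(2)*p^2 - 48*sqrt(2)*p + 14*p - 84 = (p - 6)*(p + sqrt(2))*(p + 7*sqrt(2))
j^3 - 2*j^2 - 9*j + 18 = (j - 3)*(j - 2)*(j + 3)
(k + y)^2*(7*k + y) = 7*k^3 + 15*k^2*y + 9*k*y^2 + y^3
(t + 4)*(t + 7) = t^2 + 11*t + 28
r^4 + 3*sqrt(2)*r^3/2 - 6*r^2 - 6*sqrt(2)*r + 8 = (r - 2)*(r + 2)*(r - sqrt(2)/2)*(r + 2*sqrt(2))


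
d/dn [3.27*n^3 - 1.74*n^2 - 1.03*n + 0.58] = 9.81*n^2 - 3.48*n - 1.03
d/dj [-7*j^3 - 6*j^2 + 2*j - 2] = -21*j^2 - 12*j + 2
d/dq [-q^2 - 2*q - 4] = -2*q - 2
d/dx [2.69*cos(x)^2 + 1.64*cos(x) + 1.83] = -(5.38*cos(x) + 1.64)*sin(x)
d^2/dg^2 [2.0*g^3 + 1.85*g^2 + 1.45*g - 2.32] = 12.0*g + 3.7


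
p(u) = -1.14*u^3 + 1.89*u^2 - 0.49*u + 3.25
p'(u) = -3.42*u^2 + 3.78*u - 0.49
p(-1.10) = 7.59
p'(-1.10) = -8.79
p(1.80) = 1.84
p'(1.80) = -4.77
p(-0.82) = 5.55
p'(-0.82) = -5.89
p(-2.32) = 28.79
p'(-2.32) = -27.67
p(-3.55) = 79.81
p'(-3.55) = -57.01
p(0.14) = 3.22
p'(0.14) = -0.03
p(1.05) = 3.50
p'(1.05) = -0.29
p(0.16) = 3.22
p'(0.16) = 0.03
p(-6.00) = 320.47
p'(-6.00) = -146.29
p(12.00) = -1700.39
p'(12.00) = -447.61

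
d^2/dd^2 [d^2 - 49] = 2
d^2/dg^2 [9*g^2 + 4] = 18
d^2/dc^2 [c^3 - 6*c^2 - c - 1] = 6*c - 12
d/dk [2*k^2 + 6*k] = 4*k + 6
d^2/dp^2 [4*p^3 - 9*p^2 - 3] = 24*p - 18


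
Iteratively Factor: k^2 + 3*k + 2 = (k + 1)*(k + 2)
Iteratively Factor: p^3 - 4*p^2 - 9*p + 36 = (p - 4)*(p^2 - 9) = (p - 4)*(p - 3)*(p + 3)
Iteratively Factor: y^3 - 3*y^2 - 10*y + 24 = (y + 3)*(y^2 - 6*y + 8) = (y - 2)*(y + 3)*(y - 4)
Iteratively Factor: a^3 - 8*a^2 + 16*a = (a)*(a^2 - 8*a + 16) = a*(a - 4)*(a - 4)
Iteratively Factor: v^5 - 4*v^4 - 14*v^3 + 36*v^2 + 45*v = (v + 1)*(v^4 - 5*v^3 - 9*v^2 + 45*v) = (v - 5)*(v + 1)*(v^3 - 9*v) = (v - 5)*(v + 1)*(v + 3)*(v^2 - 3*v) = v*(v - 5)*(v + 1)*(v + 3)*(v - 3)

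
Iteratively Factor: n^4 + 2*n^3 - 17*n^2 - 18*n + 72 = (n - 2)*(n^3 + 4*n^2 - 9*n - 36) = (n - 2)*(n + 3)*(n^2 + n - 12) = (n - 2)*(n + 3)*(n + 4)*(n - 3)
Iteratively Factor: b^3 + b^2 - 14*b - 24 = (b - 4)*(b^2 + 5*b + 6) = (b - 4)*(b + 3)*(b + 2)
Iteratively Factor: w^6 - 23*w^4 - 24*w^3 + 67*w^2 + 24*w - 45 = (w + 3)*(w^5 - 3*w^4 - 14*w^3 + 18*w^2 + 13*w - 15) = (w + 3)^2*(w^4 - 6*w^3 + 4*w^2 + 6*w - 5) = (w - 5)*(w + 3)^2*(w^3 - w^2 - w + 1) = (w - 5)*(w - 1)*(w + 3)^2*(w^2 - 1) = (w - 5)*(w - 1)^2*(w + 3)^2*(w + 1)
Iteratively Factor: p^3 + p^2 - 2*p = (p - 1)*(p^2 + 2*p) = (p - 1)*(p + 2)*(p)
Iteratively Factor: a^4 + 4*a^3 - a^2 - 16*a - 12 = (a + 1)*(a^3 + 3*a^2 - 4*a - 12) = (a - 2)*(a + 1)*(a^2 + 5*a + 6) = (a - 2)*(a + 1)*(a + 2)*(a + 3)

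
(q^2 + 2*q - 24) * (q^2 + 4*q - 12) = q^4 + 6*q^3 - 28*q^2 - 120*q + 288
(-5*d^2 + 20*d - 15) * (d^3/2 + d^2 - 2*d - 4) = -5*d^5/2 + 5*d^4 + 45*d^3/2 - 35*d^2 - 50*d + 60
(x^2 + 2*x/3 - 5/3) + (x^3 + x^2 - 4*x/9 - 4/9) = x^3 + 2*x^2 + 2*x/9 - 19/9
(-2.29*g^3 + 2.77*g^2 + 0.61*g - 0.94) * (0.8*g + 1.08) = -1.832*g^4 - 0.2572*g^3 + 3.4796*g^2 - 0.0931999999999999*g - 1.0152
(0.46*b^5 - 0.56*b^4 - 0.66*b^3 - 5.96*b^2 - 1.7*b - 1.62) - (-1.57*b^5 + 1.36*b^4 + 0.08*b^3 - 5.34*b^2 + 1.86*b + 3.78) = 2.03*b^5 - 1.92*b^4 - 0.74*b^3 - 0.62*b^2 - 3.56*b - 5.4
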